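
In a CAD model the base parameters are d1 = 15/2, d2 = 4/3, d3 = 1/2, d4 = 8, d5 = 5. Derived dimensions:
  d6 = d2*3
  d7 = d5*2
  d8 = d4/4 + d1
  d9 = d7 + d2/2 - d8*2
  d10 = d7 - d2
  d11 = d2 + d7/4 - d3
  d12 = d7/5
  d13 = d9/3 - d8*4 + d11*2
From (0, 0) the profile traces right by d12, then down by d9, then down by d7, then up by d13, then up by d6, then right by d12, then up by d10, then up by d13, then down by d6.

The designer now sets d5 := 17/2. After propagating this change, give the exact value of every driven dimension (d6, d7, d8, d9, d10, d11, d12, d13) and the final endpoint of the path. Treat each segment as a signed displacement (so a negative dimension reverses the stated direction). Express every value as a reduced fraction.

d6 = 4
d7 = 17
d8 = 19/2
d9 = -4/3
d10 = 47/3
d11 = 61/12
d12 = 17/5
d13 = -509/18
endpoint = (34/5, -509/9)

Apply edit: d5 := 17/2
  d6 = d2*3 = 4
  d7 = d5*2 = 17
  d8 = d4/4 + d1 = 19/2
  d9 = d7 + d2/2 - d8*2 = -4/3
  d10 = d7 - d2 = 47/3
  d11 = d2 + d7/4 - d3 = 61/12
  d12 = d7/5 = 17/5
  d13 = d9/3 - d8*4 + d11*2 = -509/18
Walk from origin (0, 0):
  seg 1: right by d12 = 17/5 → (17/5, 0)
  seg 2: down by d9 = -4/3 → (17/5, 4/3)
  seg 3: down by d7 = 17 → (17/5, -47/3)
  seg 4: up by d13 = -509/18 → (17/5, -791/18)
  seg 5: up by d6 = 4 → (17/5, -719/18)
  seg 6: right by d12 = 17/5 → (34/5, -719/18)
  seg 7: up by d10 = 47/3 → (34/5, -437/18)
  seg 8: up by d13 = -509/18 → (34/5, -473/9)
  seg 9: down by d6 = 4 → (34/5, -509/9)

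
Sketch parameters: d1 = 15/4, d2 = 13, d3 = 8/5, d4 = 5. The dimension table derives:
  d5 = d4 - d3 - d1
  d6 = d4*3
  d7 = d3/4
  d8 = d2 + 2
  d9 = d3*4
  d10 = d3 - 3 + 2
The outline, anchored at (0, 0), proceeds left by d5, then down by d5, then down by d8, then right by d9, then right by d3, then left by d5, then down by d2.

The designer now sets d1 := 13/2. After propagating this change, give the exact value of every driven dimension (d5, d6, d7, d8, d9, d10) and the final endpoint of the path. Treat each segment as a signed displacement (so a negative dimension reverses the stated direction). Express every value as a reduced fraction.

Apply edit: d1 := 13/2
  d5 = d4 - d3 - d1 = -31/10
  d6 = d4*3 = 15
  d7 = d3/4 = 2/5
  d8 = d2 + 2 = 15
  d9 = d3*4 = 32/5
  d10 = d3 - 3 + 2 = 3/5
Walk from origin (0, 0):
  seg 1: left by d5 = -31/10 → (31/10, 0)
  seg 2: down by d5 = -31/10 → (31/10, 31/10)
  seg 3: down by d8 = 15 → (31/10, -119/10)
  seg 4: right by d9 = 32/5 → (19/2, -119/10)
  seg 5: right by d3 = 8/5 → (111/10, -119/10)
  seg 6: left by d5 = -31/10 → (71/5, -119/10)
  seg 7: down by d2 = 13 → (71/5, -249/10)

d5 = -31/10
d6 = 15
d7 = 2/5
d8 = 15
d9 = 32/5
d10 = 3/5
endpoint = (71/5, -249/10)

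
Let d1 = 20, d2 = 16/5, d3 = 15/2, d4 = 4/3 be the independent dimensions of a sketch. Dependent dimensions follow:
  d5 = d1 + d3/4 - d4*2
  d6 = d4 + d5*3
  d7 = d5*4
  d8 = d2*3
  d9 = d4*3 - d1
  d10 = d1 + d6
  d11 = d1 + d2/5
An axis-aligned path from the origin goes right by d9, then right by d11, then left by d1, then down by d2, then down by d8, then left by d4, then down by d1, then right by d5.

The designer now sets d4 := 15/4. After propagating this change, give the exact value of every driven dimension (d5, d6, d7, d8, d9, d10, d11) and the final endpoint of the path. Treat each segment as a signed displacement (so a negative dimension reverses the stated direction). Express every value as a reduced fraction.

d5 = 115/8
d6 = 375/8
d7 = 115/2
d8 = 48/5
d9 = -35/4
d10 = 535/8
d11 = 516/25
endpoint = (503/200, -164/5)

Apply edit: d4 := 15/4
  d5 = d1 + d3/4 - d4*2 = 115/8
  d6 = d4 + d5*3 = 375/8
  d7 = d5*4 = 115/2
  d8 = d2*3 = 48/5
  d9 = d4*3 - d1 = -35/4
  d10 = d1 + d6 = 535/8
  d11 = d1 + d2/5 = 516/25
Walk from origin (0, 0):
  seg 1: right by d9 = -35/4 → (-35/4, 0)
  seg 2: right by d11 = 516/25 → (1189/100, 0)
  seg 3: left by d1 = 20 → (-811/100, 0)
  seg 4: down by d2 = 16/5 → (-811/100, -16/5)
  seg 5: down by d8 = 48/5 → (-811/100, -64/5)
  seg 6: left by d4 = 15/4 → (-593/50, -64/5)
  seg 7: down by d1 = 20 → (-593/50, -164/5)
  seg 8: right by d5 = 115/8 → (503/200, -164/5)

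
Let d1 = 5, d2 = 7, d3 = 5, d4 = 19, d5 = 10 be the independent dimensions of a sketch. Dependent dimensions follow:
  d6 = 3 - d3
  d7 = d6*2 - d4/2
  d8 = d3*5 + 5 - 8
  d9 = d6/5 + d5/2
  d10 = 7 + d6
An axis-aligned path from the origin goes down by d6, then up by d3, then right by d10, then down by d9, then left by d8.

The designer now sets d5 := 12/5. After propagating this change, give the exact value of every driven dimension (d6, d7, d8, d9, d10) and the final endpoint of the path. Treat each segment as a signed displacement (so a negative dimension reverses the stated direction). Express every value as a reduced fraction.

Apply edit: d5 := 12/5
  d6 = 3 - d3 = -2
  d7 = d6*2 - d4/2 = -27/2
  d8 = d3*5 + 5 - 8 = 22
  d9 = d6/5 + d5/2 = 4/5
  d10 = 7 + d6 = 5
Walk from origin (0, 0):
  seg 1: down by d6 = -2 → (0, 2)
  seg 2: up by d3 = 5 → (0, 7)
  seg 3: right by d10 = 5 → (5, 7)
  seg 4: down by d9 = 4/5 → (5, 31/5)
  seg 5: left by d8 = 22 → (-17, 31/5)

d6 = -2
d7 = -27/2
d8 = 22
d9 = 4/5
d10 = 5
endpoint = (-17, 31/5)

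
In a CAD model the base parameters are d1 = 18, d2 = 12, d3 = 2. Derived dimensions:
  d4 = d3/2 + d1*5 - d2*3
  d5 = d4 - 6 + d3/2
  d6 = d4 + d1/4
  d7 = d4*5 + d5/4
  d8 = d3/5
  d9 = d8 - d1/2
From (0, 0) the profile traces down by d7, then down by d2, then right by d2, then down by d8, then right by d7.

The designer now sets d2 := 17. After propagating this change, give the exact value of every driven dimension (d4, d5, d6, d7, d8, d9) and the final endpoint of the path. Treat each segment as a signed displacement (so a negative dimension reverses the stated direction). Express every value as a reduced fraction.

Apply edit: d2 := 17
  d4 = d3/2 + d1*5 - d2*3 = 40
  d5 = d4 - 6 + d3/2 = 35
  d6 = d4 + d1/4 = 89/2
  d7 = d4*5 + d5/4 = 835/4
  d8 = d3/5 = 2/5
  d9 = d8 - d1/2 = -43/5
Walk from origin (0, 0):
  seg 1: down by d7 = 835/4 → (0, -835/4)
  seg 2: down by d2 = 17 → (0, -903/4)
  seg 3: right by d2 = 17 → (17, -903/4)
  seg 4: down by d8 = 2/5 → (17, -4523/20)
  seg 5: right by d7 = 835/4 → (903/4, -4523/20)

d4 = 40
d5 = 35
d6 = 89/2
d7 = 835/4
d8 = 2/5
d9 = -43/5
endpoint = (903/4, -4523/20)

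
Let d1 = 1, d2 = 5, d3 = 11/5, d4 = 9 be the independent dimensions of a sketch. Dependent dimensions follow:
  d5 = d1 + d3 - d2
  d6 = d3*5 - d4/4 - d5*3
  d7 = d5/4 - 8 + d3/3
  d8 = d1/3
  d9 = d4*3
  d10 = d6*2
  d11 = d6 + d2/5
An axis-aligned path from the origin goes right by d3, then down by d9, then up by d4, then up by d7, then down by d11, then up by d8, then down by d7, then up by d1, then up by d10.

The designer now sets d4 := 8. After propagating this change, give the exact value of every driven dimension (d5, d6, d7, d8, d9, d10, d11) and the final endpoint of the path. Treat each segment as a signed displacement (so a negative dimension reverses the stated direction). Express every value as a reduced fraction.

Apply edit: d4 := 8
  d5 = d1 + d3 - d2 = -9/5
  d6 = d3*5 - d4/4 - d5*3 = 72/5
  d7 = d5/4 - 8 + d3/3 = -463/60
  d8 = d1/3 = 1/3
  d9 = d4*3 = 24
  d10 = d6*2 = 144/5
  d11 = d6 + d2/5 = 77/5
Walk from origin (0, 0):
  seg 1: right by d3 = 11/5 → (11/5, 0)
  seg 2: down by d9 = 24 → (11/5, -24)
  seg 3: up by d4 = 8 → (11/5, -16)
  seg 4: up by d7 = -463/60 → (11/5, -1423/60)
  seg 5: down by d11 = 77/5 → (11/5, -2347/60)
  seg 6: up by d8 = 1/3 → (11/5, -2327/60)
  seg 7: down by d7 = -463/60 → (11/5, -466/15)
  seg 8: up by d1 = 1 → (11/5, -451/15)
  seg 9: up by d10 = 144/5 → (11/5, -19/15)

d5 = -9/5
d6 = 72/5
d7 = -463/60
d8 = 1/3
d9 = 24
d10 = 144/5
d11 = 77/5
endpoint = (11/5, -19/15)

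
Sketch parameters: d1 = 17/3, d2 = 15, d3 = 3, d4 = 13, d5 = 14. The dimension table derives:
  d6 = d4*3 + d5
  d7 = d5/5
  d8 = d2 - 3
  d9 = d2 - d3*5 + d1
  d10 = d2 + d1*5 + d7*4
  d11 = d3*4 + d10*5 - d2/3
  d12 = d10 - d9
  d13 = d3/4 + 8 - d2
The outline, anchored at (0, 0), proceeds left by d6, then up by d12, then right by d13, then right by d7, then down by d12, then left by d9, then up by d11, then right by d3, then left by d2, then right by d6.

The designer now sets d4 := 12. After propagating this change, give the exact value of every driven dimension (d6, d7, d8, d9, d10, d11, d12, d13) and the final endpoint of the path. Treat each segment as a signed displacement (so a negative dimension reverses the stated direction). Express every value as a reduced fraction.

d6 = 50
d7 = 14/5
d8 = 12
d9 = 17/3
d10 = 818/15
d11 = 839/3
d12 = 733/15
d13 = -25/4
endpoint = (-1267/60, 839/3)

Apply edit: d4 := 12
  d6 = d4*3 + d5 = 50
  d7 = d5/5 = 14/5
  d8 = d2 - 3 = 12
  d9 = d2 - d3*5 + d1 = 17/3
  d10 = d2 + d1*5 + d7*4 = 818/15
  d11 = d3*4 + d10*5 - d2/3 = 839/3
  d12 = d10 - d9 = 733/15
  d13 = d3/4 + 8 - d2 = -25/4
Walk from origin (0, 0):
  seg 1: left by d6 = 50 → (-50, 0)
  seg 2: up by d12 = 733/15 → (-50, 733/15)
  seg 3: right by d13 = -25/4 → (-225/4, 733/15)
  seg 4: right by d7 = 14/5 → (-1069/20, 733/15)
  seg 5: down by d12 = 733/15 → (-1069/20, 0)
  seg 6: left by d9 = 17/3 → (-3547/60, 0)
  seg 7: up by d11 = 839/3 → (-3547/60, 839/3)
  seg 8: right by d3 = 3 → (-3367/60, 839/3)
  seg 9: left by d2 = 15 → (-4267/60, 839/3)
  seg 10: right by d6 = 50 → (-1267/60, 839/3)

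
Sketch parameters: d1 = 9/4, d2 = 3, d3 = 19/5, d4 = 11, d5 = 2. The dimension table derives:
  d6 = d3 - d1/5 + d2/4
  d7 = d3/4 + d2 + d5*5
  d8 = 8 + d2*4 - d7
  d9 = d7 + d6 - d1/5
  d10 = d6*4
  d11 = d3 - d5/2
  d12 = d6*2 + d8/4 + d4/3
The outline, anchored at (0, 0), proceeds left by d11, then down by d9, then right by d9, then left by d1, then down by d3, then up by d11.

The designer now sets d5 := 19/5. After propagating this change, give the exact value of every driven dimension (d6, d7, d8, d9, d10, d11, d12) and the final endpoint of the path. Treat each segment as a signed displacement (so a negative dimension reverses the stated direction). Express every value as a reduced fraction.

Apply edit: d5 := 19/5
  d6 = d3 - d1/5 + d2/4 = 41/10
  d7 = d3/4 + d2 + d5*5 = 459/20
  d8 = 8 + d2*4 - d7 = -59/20
  d9 = d7 + d6 - d1/5 = 133/5
  d10 = d6*4 = 82/5
  d11 = d3 - d5/2 = 19/10
  d12 = d6*2 + d8/4 + d4/3 = 2671/240
Walk from origin (0, 0):
  seg 1: left by d11 = 19/10 → (-19/10, 0)
  seg 2: down by d9 = 133/5 → (-19/10, -133/5)
  seg 3: right by d9 = 133/5 → (247/10, -133/5)
  seg 4: left by d1 = 9/4 → (449/20, -133/5)
  seg 5: down by d3 = 19/5 → (449/20, -152/5)
  seg 6: up by d11 = 19/10 → (449/20, -57/2)

d6 = 41/10
d7 = 459/20
d8 = -59/20
d9 = 133/5
d10 = 82/5
d11 = 19/10
d12 = 2671/240
endpoint = (449/20, -57/2)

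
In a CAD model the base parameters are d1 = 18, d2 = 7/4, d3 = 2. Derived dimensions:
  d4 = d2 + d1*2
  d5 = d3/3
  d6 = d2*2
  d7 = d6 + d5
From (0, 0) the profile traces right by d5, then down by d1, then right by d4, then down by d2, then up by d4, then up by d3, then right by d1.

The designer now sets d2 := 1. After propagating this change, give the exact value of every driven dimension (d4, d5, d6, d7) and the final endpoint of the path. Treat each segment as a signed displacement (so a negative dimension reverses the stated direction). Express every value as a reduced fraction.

d4 = 37
d5 = 2/3
d6 = 2
d7 = 8/3
endpoint = (167/3, 20)

Apply edit: d2 := 1
  d4 = d2 + d1*2 = 37
  d5 = d3/3 = 2/3
  d6 = d2*2 = 2
  d7 = d6 + d5 = 8/3
Walk from origin (0, 0):
  seg 1: right by d5 = 2/3 → (2/3, 0)
  seg 2: down by d1 = 18 → (2/3, -18)
  seg 3: right by d4 = 37 → (113/3, -18)
  seg 4: down by d2 = 1 → (113/3, -19)
  seg 5: up by d4 = 37 → (113/3, 18)
  seg 6: up by d3 = 2 → (113/3, 20)
  seg 7: right by d1 = 18 → (167/3, 20)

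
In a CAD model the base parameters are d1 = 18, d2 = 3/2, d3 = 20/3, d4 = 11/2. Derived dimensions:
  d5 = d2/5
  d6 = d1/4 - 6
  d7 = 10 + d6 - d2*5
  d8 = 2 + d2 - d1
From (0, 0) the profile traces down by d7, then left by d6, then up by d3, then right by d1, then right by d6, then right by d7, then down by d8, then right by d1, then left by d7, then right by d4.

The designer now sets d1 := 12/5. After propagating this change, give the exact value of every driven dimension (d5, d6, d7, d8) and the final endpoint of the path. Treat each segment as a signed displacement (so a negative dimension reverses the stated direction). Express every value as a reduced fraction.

d5 = 3/10
d6 = -27/5
d7 = -29/10
d8 = 11/10
endpoint = (103/10, 127/15)

Apply edit: d1 := 12/5
  d5 = d2/5 = 3/10
  d6 = d1/4 - 6 = -27/5
  d7 = 10 + d6 - d2*5 = -29/10
  d8 = 2 + d2 - d1 = 11/10
Walk from origin (0, 0):
  seg 1: down by d7 = -29/10 → (0, 29/10)
  seg 2: left by d6 = -27/5 → (27/5, 29/10)
  seg 3: up by d3 = 20/3 → (27/5, 287/30)
  seg 4: right by d1 = 12/5 → (39/5, 287/30)
  seg 5: right by d6 = -27/5 → (12/5, 287/30)
  seg 6: right by d7 = -29/10 → (-1/2, 287/30)
  seg 7: down by d8 = 11/10 → (-1/2, 127/15)
  seg 8: right by d1 = 12/5 → (19/10, 127/15)
  seg 9: left by d7 = -29/10 → (24/5, 127/15)
  seg 10: right by d4 = 11/2 → (103/10, 127/15)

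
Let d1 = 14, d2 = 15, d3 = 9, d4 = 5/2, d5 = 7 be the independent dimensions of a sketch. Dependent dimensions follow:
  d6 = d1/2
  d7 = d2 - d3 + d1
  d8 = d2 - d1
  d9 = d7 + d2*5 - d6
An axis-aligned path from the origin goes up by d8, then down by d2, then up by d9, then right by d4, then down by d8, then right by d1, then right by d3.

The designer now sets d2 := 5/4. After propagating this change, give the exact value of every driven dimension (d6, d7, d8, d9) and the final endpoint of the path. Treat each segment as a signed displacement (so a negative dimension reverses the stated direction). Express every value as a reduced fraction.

Apply edit: d2 := 5/4
  d6 = d1/2 = 7
  d7 = d2 - d3 + d1 = 25/4
  d8 = d2 - d1 = -51/4
  d9 = d7 + d2*5 - d6 = 11/2
Walk from origin (0, 0):
  seg 1: up by d8 = -51/4 → (0, -51/4)
  seg 2: down by d2 = 5/4 → (0, -14)
  seg 3: up by d9 = 11/2 → (0, -17/2)
  seg 4: right by d4 = 5/2 → (5/2, -17/2)
  seg 5: down by d8 = -51/4 → (5/2, 17/4)
  seg 6: right by d1 = 14 → (33/2, 17/4)
  seg 7: right by d3 = 9 → (51/2, 17/4)

d6 = 7
d7 = 25/4
d8 = -51/4
d9 = 11/2
endpoint = (51/2, 17/4)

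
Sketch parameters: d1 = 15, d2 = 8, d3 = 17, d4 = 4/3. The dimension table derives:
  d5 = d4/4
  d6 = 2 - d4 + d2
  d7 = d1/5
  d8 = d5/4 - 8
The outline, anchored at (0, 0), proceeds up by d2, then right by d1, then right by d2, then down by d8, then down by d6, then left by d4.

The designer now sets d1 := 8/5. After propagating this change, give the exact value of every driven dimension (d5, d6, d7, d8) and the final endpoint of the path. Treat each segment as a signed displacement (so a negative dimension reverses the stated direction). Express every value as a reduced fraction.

Apply edit: d1 := 8/5
  d5 = d4/4 = 1/3
  d6 = 2 - d4 + d2 = 26/3
  d7 = d1/5 = 8/25
  d8 = d5/4 - 8 = -95/12
Walk from origin (0, 0):
  seg 1: up by d2 = 8 → (0, 8)
  seg 2: right by d1 = 8/5 → (8/5, 8)
  seg 3: right by d2 = 8 → (48/5, 8)
  seg 4: down by d8 = -95/12 → (48/5, 191/12)
  seg 5: down by d6 = 26/3 → (48/5, 29/4)
  seg 6: left by d4 = 4/3 → (124/15, 29/4)

d5 = 1/3
d6 = 26/3
d7 = 8/25
d8 = -95/12
endpoint = (124/15, 29/4)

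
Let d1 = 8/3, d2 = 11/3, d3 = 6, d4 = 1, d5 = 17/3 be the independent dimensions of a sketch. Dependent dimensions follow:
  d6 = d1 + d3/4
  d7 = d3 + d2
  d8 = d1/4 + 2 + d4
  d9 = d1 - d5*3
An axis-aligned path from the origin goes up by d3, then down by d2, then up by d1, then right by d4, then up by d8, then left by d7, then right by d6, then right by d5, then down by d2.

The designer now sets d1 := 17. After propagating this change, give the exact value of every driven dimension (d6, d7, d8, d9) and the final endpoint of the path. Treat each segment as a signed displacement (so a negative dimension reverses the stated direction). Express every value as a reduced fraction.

d6 = 37/2
d7 = 29/3
d8 = 29/4
d9 = 0
endpoint = (31/2, 275/12)

Apply edit: d1 := 17
  d6 = d1 + d3/4 = 37/2
  d7 = d3 + d2 = 29/3
  d8 = d1/4 + 2 + d4 = 29/4
  d9 = d1 - d5*3 = 0
Walk from origin (0, 0):
  seg 1: up by d3 = 6 → (0, 6)
  seg 2: down by d2 = 11/3 → (0, 7/3)
  seg 3: up by d1 = 17 → (0, 58/3)
  seg 4: right by d4 = 1 → (1, 58/3)
  seg 5: up by d8 = 29/4 → (1, 319/12)
  seg 6: left by d7 = 29/3 → (-26/3, 319/12)
  seg 7: right by d6 = 37/2 → (59/6, 319/12)
  seg 8: right by d5 = 17/3 → (31/2, 319/12)
  seg 9: down by d2 = 11/3 → (31/2, 275/12)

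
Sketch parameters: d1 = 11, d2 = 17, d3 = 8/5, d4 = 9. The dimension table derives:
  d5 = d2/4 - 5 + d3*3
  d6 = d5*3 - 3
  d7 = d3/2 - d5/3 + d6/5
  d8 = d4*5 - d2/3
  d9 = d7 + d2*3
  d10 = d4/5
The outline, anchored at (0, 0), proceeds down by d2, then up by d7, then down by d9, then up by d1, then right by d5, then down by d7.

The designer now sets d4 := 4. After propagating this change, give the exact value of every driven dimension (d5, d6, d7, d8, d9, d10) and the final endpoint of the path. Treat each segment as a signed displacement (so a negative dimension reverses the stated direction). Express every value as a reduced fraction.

Apply edit: d4 := 4
  d5 = d2/4 - 5 + d3*3 = 81/20
  d6 = d5*3 - 3 = 183/20
  d7 = d3/2 - d5/3 + d6/5 = 32/25
  d8 = d4*5 - d2/3 = 43/3
  d9 = d7 + d2*3 = 1307/25
  d10 = d4/5 = 4/5
Walk from origin (0, 0):
  seg 1: down by d2 = 17 → (0, -17)
  seg 2: up by d7 = 32/25 → (0, -393/25)
  seg 3: down by d9 = 1307/25 → (0, -68)
  seg 4: up by d1 = 11 → (0, -57)
  seg 5: right by d5 = 81/20 → (81/20, -57)
  seg 6: down by d7 = 32/25 → (81/20, -1457/25)

d5 = 81/20
d6 = 183/20
d7 = 32/25
d8 = 43/3
d9 = 1307/25
d10 = 4/5
endpoint = (81/20, -1457/25)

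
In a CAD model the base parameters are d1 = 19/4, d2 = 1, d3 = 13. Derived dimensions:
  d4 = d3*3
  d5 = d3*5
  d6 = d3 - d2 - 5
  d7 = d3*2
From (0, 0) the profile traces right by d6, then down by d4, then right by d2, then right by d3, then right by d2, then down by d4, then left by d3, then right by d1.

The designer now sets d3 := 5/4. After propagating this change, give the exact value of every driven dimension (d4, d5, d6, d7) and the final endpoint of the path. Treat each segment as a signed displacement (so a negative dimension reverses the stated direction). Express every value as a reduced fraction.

d4 = 15/4
d5 = 25/4
d6 = -19/4
d7 = 5/2
endpoint = (2, -15/2)

Apply edit: d3 := 5/4
  d4 = d3*3 = 15/4
  d5 = d3*5 = 25/4
  d6 = d3 - d2 - 5 = -19/4
  d7 = d3*2 = 5/2
Walk from origin (0, 0):
  seg 1: right by d6 = -19/4 → (-19/4, 0)
  seg 2: down by d4 = 15/4 → (-19/4, -15/4)
  seg 3: right by d2 = 1 → (-15/4, -15/4)
  seg 4: right by d3 = 5/4 → (-5/2, -15/4)
  seg 5: right by d2 = 1 → (-3/2, -15/4)
  seg 6: down by d4 = 15/4 → (-3/2, -15/2)
  seg 7: left by d3 = 5/4 → (-11/4, -15/2)
  seg 8: right by d1 = 19/4 → (2, -15/2)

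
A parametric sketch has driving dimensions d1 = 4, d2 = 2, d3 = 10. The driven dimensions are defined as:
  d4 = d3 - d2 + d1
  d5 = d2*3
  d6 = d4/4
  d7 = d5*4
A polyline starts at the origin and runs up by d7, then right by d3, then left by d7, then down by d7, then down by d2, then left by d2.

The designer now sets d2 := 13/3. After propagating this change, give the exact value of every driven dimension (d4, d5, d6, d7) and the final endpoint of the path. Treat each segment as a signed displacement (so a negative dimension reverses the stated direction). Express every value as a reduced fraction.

d4 = 29/3
d5 = 13
d6 = 29/12
d7 = 52
endpoint = (-139/3, -13/3)

Apply edit: d2 := 13/3
  d4 = d3 - d2 + d1 = 29/3
  d5 = d2*3 = 13
  d6 = d4/4 = 29/12
  d7 = d5*4 = 52
Walk from origin (0, 0):
  seg 1: up by d7 = 52 → (0, 52)
  seg 2: right by d3 = 10 → (10, 52)
  seg 3: left by d7 = 52 → (-42, 52)
  seg 4: down by d7 = 52 → (-42, 0)
  seg 5: down by d2 = 13/3 → (-42, -13/3)
  seg 6: left by d2 = 13/3 → (-139/3, -13/3)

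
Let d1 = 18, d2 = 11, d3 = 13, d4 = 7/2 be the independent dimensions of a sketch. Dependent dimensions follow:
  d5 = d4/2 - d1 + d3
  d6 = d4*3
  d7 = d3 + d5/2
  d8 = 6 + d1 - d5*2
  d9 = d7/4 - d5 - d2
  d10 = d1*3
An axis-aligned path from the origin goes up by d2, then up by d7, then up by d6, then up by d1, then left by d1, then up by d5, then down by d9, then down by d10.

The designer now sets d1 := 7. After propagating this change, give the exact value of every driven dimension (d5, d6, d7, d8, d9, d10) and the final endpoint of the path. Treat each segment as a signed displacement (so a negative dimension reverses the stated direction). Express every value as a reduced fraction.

Apply edit: d1 := 7
  d5 = d4/2 - d1 + d3 = 31/4
  d6 = d4*3 = 21/2
  d7 = d3 + d5/2 = 135/8
  d8 = 6 + d1 - d5*2 = -5/2
  d9 = d7/4 - d5 - d2 = -465/32
  d10 = d1*3 = 21
Walk from origin (0, 0):
  seg 1: up by d2 = 11 → (0, 11)
  seg 2: up by d7 = 135/8 → (0, 223/8)
  seg 3: up by d6 = 21/2 → (0, 307/8)
  seg 4: up by d1 = 7 → (0, 363/8)
  seg 5: left by d1 = 7 → (-7, 363/8)
  seg 6: up by d5 = 31/4 → (-7, 425/8)
  seg 7: down by d9 = -465/32 → (-7, 2165/32)
  seg 8: down by d10 = 21 → (-7, 1493/32)

d5 = 31/4
d6 = 21/2
d7 = 135/8
d8 = -5/2
d9 = -465/32
d10 = 21
endpoint = (-7, 1493/32)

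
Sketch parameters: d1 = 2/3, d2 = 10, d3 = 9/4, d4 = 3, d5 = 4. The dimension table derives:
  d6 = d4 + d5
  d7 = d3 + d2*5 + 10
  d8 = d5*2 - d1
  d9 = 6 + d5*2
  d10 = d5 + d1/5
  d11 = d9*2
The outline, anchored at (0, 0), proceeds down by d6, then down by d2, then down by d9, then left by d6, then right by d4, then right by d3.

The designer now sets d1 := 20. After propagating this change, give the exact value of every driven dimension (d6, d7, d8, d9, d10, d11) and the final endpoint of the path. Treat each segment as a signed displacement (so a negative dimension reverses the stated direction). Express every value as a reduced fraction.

d6 = 7
d7 = 249/4
d8 = -12
d9 = 14
d10 = 8
d11 = 28
endpoint = (-7/4, -31)

Apply edit: d1 := 20
  d6 = d4 + d5 = 7
  d7 = d3 + d2*5 + 10 = 249/4
  d8 = d5*2 - d1 = -12
  d9 = 6 + d5*2 = 14
  d10 = d5 + d1/5 = 8
  d11 = d9*2 = 28
Walk from origin (0, 0):
  seg 1: down by d6 = 7 → (0, -7)
  seg 2: down by d2 = 10 → (0, -17)
  seg 3: down by d9 = 14 → (0, -31)
  seg 4: left by d6 = 7 → (-7, -31)
  seg 5: right by d4 = 3 → (-4, -31)
  seg 6: right by d3 = 9/4 → (-7/4, -31)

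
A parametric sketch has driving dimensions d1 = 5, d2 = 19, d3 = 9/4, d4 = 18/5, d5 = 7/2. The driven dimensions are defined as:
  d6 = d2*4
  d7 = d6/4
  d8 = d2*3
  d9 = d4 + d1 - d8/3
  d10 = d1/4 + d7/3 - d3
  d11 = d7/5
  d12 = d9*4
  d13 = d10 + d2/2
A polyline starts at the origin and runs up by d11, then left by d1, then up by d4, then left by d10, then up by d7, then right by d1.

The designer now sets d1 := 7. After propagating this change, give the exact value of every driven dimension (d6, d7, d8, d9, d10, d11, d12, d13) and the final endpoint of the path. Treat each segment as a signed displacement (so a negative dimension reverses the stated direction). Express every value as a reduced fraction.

d6 = 76
d7 = 19
d8 = 57
d9 = -42/5
d10 = 35/6
d11 = 19/5
d12 = -168/5
d13 = 46/3
endpoint = (-35/6, 132/5)

Apply edit: d1 := 7
  d6 = d2*4 = 76
  d7 = d6/4 = 19
  d8 = d2*3 = 57
  d9 = d4 + d1 - d8/3 = -42/5
  d10 = d1/4 + d7/3 - d3 = 35/6
  d11 = d7/5 = 19/5
  d12 = d9*4 = -168/5
  d13 = d10 + d2/2 = 46/3
Walk from origin (0, 0):
  seg 1: up by d11 = 19/5 → (0, 19/5)
  seg 2: left by d1 = 7 → (-7, 19/5)
  seg 3: up by d4 = 18/5 → (-7, 37/5)
  seg 4: left by d10 = 35/6 → (-77/6, 37/5)
  seg 5: up by d7 = 19 → (-77/6, 132/5)
  seg 6: right by d1 = 7 → (-35/6, 132/5)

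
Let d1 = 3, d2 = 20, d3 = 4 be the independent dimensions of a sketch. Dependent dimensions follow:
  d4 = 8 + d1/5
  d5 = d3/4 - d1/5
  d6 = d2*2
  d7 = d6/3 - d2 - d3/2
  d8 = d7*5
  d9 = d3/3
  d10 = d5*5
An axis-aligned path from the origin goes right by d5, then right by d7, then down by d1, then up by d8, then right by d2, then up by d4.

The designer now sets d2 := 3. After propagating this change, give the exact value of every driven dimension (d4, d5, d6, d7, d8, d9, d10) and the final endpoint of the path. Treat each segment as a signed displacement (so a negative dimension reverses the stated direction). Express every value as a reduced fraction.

Apply edit: d2 := 3
  d4 = 8 + d1/5 = 43/5
  d5 = d3/4 - d1/5 = 2/5
  d6 = d2*2 = 6
  d7 = d6/3 - d2 - d3/2 = -3
  d8 = d7*5 = -15
  d9 = d3/3 = 4/3
  d10 = d5*5 = 2
Walk from origin (0, 0):
  seg 1: right by d5 = 2/5 → (2/5, 0)
  seg 2: right by d7 = -3 → (-13/5, 0)
  seg 3: down by d1 = 3 → (-13/5, -3)
  seg 4: up by d8 = -15 → (-13/5, -18)
  seg 5: right by d2 = 3 → (2/5, -18)
  seg 6: up by d4 = 43/5 → (2/5, -47/5)

d4 = 43/5
d5 = 2/5
d6 = 6
d7 = -3
d8 = -15
d9 = 4/3
d10 = 2
endpoint = (2/5, -47/5)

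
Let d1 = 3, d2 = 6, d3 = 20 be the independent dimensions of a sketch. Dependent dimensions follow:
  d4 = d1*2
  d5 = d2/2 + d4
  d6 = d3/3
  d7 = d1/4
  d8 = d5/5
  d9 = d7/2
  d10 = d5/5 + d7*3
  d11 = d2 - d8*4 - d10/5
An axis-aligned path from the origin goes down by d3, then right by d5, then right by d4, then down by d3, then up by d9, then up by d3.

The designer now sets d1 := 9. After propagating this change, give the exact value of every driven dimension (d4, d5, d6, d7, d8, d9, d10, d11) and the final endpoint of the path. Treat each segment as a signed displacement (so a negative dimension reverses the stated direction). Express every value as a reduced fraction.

d4 = 18
d5 = 21
d6 = 20/3
d7 = 9/4
d8 = 21/5
d9 = 9/8
d10 = 219/20
d11 = -1299/100
endpoint = (39, -151/8)

Apply edit: d1 := 9
  d4 = d1*2 = 18
  d5 = d2/2 + d4 = 21
  d6 = d3/3 = 20/3
  d7 = d1/4 = 9/4
  d8 = d5/5 = 21/5
  d9 = d7/2 = 9/8
  d10 = d5/5 + d7*3 = 219/20
  d11 = d2 - d8*4 - d10/5 = -1299/100
Walk from origin (0, 0):
  seg 1: down by d3 = 20 → (0, -20)
  seg 2: right by d5 = 21 → (21, -20)
  seg 3: right by d4 = 18 → (39, -20)
  seg 4: down by d3 = 20 → (39, -40)
  seg 5: up by d9 = 9/8 → (39, -311/8)
  seg 6: up by d3 = 20 → (39, -151/8)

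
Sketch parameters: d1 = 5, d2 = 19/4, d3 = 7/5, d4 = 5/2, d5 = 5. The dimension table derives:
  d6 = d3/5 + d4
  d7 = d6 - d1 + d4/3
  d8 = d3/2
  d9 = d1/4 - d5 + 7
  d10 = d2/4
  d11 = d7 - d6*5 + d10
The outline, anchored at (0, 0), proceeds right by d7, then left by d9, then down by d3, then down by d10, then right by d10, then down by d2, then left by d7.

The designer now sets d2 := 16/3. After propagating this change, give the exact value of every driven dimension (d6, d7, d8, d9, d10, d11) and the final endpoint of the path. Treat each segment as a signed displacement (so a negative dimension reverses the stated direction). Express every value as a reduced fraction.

Apply edit: d2 := 16/3
  d6 = d3/5 + d4 = 139/50
  d7 = d6 - d1 + d4/3 = -104/75
  d8 = d3/2 = 7/10
  d9 = d1/4 - d5 + 7 = 13/4
  d10 = d2/4 = 4/3
  d11 = d7 - d6*5 + d10 = -2093/150
Walk from origin (0, 0):
  seg 1: right by d7 = -104/75 → (-104/75, 0)
  seg 2: left by d9 = 13/4 → (-1391/300, 0)
  seg 3: down by d3 = 7/5 → (-1391/300, -7/5)
  seg 4: down by d10 = 4/3 → (-1391/300, -41/15)
  seg 5: right by d10 = 4/3 → (-991/300, -41/15)
  seg 6: down by d2 = 16/3 → (-991/300, -121/15)
  seg 7: left by d7 = -104/75 → (-23/12, -121/15)

d6 = 139/50
d7 = -104/75
d8 = 7/10
d9 = 13/4
d10 = 4/3
d11 = -2093/150
endpoint = (-23/12, -121/15)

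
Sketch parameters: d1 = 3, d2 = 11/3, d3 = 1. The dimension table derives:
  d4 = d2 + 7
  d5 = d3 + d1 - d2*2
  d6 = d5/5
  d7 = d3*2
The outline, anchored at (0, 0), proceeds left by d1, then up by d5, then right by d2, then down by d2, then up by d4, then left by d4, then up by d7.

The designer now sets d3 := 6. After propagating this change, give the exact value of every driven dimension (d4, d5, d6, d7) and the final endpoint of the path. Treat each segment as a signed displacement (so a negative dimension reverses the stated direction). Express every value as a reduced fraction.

d4 = 32/3
d5 = 5/3
d6 = 1/3
d7 = 12
endpoint = (-10, 62/3)

Apply edit: d3 := 6
  d4 = d2 + 7 = 32/3
  d5 = d3 + d1 - d2*2 = 5/3
  d6 = d5/5 = 1/3
  d7 = d3*2 = 12
Walk from origin (0, 0):
  seg 1: left by d1 = 3 → (-3, 0)
  seg 2: up by d5 = 5/3 → (-3, 5/3)
  seg 3: right by d2 = 11/3 → (2/3, 5/3)
  seg 4: down by d2 = 11/3 → (2/3, -2)
  seg 5: up by d4 = 32/3 → (2/3, 26/3)
  seg 6: left by d4 = 32/3 → (-10, 26/3)
  seg 7: up by d7 = 12 → (-10, 62/3)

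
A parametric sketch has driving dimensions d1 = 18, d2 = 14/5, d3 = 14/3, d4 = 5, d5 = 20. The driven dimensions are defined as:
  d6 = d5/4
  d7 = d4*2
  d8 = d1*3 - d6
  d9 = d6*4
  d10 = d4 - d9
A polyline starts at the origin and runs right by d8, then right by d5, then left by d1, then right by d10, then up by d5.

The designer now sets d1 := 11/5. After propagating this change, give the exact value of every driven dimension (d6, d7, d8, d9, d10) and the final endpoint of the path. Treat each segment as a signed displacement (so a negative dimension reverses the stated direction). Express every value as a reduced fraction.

d6 = 5
d7 = 10
d8 = 8/5
d9 = 20
d10 = -15
endpoint = (22/5, 20)

Apply edit: d1 := 11/5
  d6 = d5/4 = 5
  d7 = d4*2 = 10
  d8 = d1*3 - d6 = 8/5
  d9 = d6*4 = 20
  d10 = d4 - d9 = -15
Walk from origin (0, 0):
  seg 1: right by d8 = 8/5 → (8/5, 0)
  seg 2: right by d5 = 20 → (108/5, 0)
  seg 3: left by d1 = 11/5 → (97/5, 0)
  seg 4: right by d10 = -15 → (22/5, 0)
  seg 5: up by d5 = 20 → (22/5, 20)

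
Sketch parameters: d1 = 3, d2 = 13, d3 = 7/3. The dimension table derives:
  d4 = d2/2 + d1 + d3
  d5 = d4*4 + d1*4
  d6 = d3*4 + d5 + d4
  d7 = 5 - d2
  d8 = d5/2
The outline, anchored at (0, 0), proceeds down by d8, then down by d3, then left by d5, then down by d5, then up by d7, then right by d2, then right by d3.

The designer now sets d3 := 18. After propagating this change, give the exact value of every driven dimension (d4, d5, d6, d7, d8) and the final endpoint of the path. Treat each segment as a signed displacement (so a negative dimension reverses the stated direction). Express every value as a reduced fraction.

Apply edit: d3 := 18
  d4 = d2/2 + d1 + d3 = 55/2
  d5 = d4*4 + d1*4 = 122
  d6 = d3*4 + d5 + d4 = 443/2
  d7 = 5 - d2 = -8
  d8 = d5/2 = 61
Walk from origin (0, 0):
  seg 1: down by d8 = 61 → (0, -61)
  seg 2: down by d3 = 18 → (0, -79)
  seg 3: left by d5 = 122 → (-122, -79)
  seg 4: down by d5 = 122 → (-122, -201)
  seg 5: up by d7 = -8 → (-122, -209)
  seg 6: right by d2 = 13 → (-109, -209)
  seg 7: right by d3 = 18 → (-91, -209)

d4 = 55/2
d5 = 122
d6 = 443/2
d7 = -8
d8 = 61
endpoint = (-91, -209)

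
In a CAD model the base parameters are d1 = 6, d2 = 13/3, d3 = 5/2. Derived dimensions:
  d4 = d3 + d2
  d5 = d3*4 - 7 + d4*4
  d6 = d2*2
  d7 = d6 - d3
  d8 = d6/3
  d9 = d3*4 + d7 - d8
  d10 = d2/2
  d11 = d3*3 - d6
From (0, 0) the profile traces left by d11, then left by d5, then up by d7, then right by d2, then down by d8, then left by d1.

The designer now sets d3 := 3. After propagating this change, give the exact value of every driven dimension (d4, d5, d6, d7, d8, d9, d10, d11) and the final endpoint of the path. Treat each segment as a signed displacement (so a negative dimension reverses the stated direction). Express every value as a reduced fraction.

Apply edit: d3 := 3
  d4 = d3 + d2 = 22/3
  d5 = d3*4 - 7 + d4*4 = 103/3
  d6 = d2*2 = 26/3
  d7 = d6 - d3 = 17/3
  d8 = d6/3 = 26/9
  d9 = d3*4 + d7 - d8 = 133/9
  d10 = d2/2 = 13/6
  d11 = d3*3 - d6 = 1/3
Walk from origin (0, 0):
  seg 1: left by d11 = 1/3 → (-1/3, 0)
  seg 2: left by d5 = 103/3 → (-104/3, 0)
  seg 3: up by d7 = 17/3 → (-104/3, 17/3)
  seg 4: right by d2 = 13/3 → (-91/3, 17/3)
  seg 5: down by d8 = 26/9 → (-91/3, 25/9)
  seg 6: left by d1 = 6 → (-109/3, 25/9)

d4 = 22/3
d5 = 103/3
d6 = 26/3
d7 = 17/3
d8 = 26/9
d9 = 133/9
d10 = 13/6
d11 = 1/3
endpoint = (-109/3, 25/9)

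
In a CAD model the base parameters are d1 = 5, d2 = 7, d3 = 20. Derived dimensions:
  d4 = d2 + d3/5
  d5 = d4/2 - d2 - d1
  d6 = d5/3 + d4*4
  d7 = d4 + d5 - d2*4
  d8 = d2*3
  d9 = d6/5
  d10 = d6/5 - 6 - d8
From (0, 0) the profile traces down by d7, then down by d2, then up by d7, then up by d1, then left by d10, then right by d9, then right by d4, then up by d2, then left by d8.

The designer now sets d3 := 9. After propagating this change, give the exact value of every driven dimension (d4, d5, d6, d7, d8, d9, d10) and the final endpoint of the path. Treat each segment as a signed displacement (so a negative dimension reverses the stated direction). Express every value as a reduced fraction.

Apply edit: d3 := 9
  d4 = d2 + d3/5 = 44/5
  d5 = d4/2 - d2 - d1 = -38/5
  d6 = d5/3 + d4*4 = 98/3
  d7 = d4 + d5 - d2*4 = -134/5
  d8 = d2*3 = 21
  d9 = d6/5 = 98/15
  d10 = d6/5 - 6 - d8 = -307/15
Walk from origin (0, 0):
  seg 1: down by d7 = -134/5 → (0, 134/5)
  seg 2: down by d2 = 7 → (0, 99/5)
  seg 3: up by d7 = -134/5 → (0, -7)
  seg 4: up by d1 = 5 → (0, -2)
  seg 5: left by d10 = -307/15 → (307/15, -2)
  seg 6: right by d9 = 98/15 → (27, -2)
  seg 7: right by d4 = 44/5 → (179/5, -2)
  seg 8: up by d2 = 7 → (179/5, 5)
  seg 9: left by d8 = 21 → (74/5, 5)

d4 = 44/5
d5 = -38/5
d6 = 98/3
d7 = -134/5
d8 = 21
d9 = 98/15
d10 = -307/15
endpoint = (74/5, 5)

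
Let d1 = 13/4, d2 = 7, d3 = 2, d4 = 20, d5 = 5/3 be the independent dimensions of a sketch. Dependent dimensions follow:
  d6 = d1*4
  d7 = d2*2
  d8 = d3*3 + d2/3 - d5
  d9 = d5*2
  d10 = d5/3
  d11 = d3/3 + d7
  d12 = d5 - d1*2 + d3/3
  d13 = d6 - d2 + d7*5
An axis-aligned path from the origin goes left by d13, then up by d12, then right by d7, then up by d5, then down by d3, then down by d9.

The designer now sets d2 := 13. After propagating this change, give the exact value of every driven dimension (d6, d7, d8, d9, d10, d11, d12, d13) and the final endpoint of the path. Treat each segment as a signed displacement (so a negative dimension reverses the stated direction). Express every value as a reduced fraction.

Apply edit: d2 := 13
  d6 = d1*4 = 13
  d7 = d2*2 = 26
  d8 = d3*3 + d2/3 - d5 = 26/3
  d9 = d5*2 = 10/3
  d10 = d5/3 = 5/9
  d11 = d3/3 + d7 = 80/3
  d12 = d5 - d1*2 + d3/3 = -25/6
  d13 = d6 - d2 + d7*5 = 130
Walk from origin (0, 0):
  seg 1: left by d13 = 130 → (-130, 0)
  seg 2: up by d12 = -25/6 → (-130, -25/6)
  seg 3: right by d7 = 26 → (-104, -25/6)
  seg 4: up by d5 = 5/3 → (-104, -5/2)
  seg 5: down by d3 = 2 → (-104, -9/2)
  seg 6: down by d9 = 10/3 → (-104, -47/6)

d6 = 13
d7 = 26
d8 = 26/3
d9 = 10/3
d10 = 5/9
d11 = 80/3
d12 = -25/6
d13 = 130
endpoint = (-104, -47/6)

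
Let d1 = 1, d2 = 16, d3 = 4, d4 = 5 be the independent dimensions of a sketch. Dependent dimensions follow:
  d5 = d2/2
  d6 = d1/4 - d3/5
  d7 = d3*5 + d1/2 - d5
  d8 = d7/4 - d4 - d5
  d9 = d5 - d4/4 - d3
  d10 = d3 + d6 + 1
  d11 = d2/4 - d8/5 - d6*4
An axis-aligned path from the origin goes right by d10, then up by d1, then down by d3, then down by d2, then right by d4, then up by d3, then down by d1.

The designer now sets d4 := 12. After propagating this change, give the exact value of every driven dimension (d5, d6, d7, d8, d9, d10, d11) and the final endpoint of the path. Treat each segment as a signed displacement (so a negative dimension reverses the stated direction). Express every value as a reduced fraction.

d5 = 8
d6 = -11/20
d7 = 25/2
d8 = -135/8
d9 = 1
d10 = 89/20
d11 = 383/40
endpoint = (329/20, -16)

Apply edit: d4 := 12
  d5 = d2/2 = 8
  d6 = d1/4 - d3/5 = -11/20
  d7 = d3*5 + d1/2 - d5 = 25/2
  d8 = d7/4 - d4 - d5 = -135/8
  d9 = d5 - d4/4 - d3 = 1
  d10 = d3 + d6 + 1 = 89/20
  d11 = d2/4 - d8/5 - d6*4 = 383/40
Walk from origin (0, 0):
  seg 1: right by d10 = 89/20 → (89/20, 0)
  seg 2: up by d1 = 1 → (89/20, 1)
  seg 3: down by d3 = 4 → (89/20, -3)
  seg 4: down by d2 = 16 → (89/20, -19)
  seg 5: right by d4 = 12 → (329/20, -19)
  seg 6: up by d3 = 4 → (329/20, -15)
  seg 7: down by d1 = 1 → (329/20, -16)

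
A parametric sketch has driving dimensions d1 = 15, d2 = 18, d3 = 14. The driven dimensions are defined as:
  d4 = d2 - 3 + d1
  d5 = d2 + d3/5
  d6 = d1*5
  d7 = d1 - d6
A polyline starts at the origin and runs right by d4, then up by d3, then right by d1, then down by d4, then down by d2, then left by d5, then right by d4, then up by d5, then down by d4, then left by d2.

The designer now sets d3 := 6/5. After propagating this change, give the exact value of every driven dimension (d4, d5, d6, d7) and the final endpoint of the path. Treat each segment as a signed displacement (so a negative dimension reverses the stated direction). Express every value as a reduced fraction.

Apply edit: d3 := 6/5
  d4 = d2 - 3 + d1 = 30
  d5 = d2 + d3/5 = 456/25
  d6 = d1*5 = 75
  d7 = d1 - d6 = -60
Walk from origin (0, 0):
  seg 1: right by d4 = 30 → (30, 0)
  seg 2: up by d3 = 6/5 → (30, 6/5)
  seg 3: right by d1 = 15 → (45, 6/5)
  seg 4: down by d4 = 30 → (45, -144/5)
  seg 5: down by d2 = 18 → (45, -234/5)
  seg 6: left by d5 = 456/25 → (669/25, -234/5)
  seg 7: right by d4 = 30 → (1419/25, -234/5)
  seg 8: up by d5 = 456/25 → (1419/25, -714/25)
  seg 9: down by d4 = 30 → (1419/25, -1464/25)
  seg 10: left by d2 = 18 → (969/25, -1464/25)

d4 = 30
d5 = 456/25
d6 = 75
d7 = -60
endpoint = (969/25, -1464/25)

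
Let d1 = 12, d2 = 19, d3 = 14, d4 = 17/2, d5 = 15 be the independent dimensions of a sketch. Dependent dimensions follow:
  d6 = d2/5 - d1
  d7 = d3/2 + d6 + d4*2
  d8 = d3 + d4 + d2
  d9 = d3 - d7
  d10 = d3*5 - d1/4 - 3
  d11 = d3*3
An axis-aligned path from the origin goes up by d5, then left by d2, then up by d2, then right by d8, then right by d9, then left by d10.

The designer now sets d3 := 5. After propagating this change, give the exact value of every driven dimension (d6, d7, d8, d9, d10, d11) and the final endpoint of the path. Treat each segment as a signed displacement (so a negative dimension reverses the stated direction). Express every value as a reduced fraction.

Apply edit: d3 := 5
  d6 = d2/5 - d1 = -41/5
  d7 = d3/2 + d6 + d4*2 = 113/10
  d8 = d3 + d4 + d2 = 65/2
  d9 = d3 - d7 = -63/10
  d10 = d3*5 - d1/4 - 3 = 19
  d11 = d3*3 = 15
Walk from origin (0, 0):
  seg 1: up by d5 = 15 → (0, 15)
  seg 2: left by d2 = 19 → (-19, 15)
  seg 3: up by d2 = 19 → (-19, 34)
  seg 4: right by d8 = 65/2 → (27/2, 34)
  seg 5: right by d9 = -63/10 → (36/5, 34)
  seg 6: left by d10 = 19 → (-59/5, 34)

d6 = -41/5
d7 = 113/10
d8 = 65/2
d9 = -63/10
d10 = 19
d11 = 15
endpoint = (-59/5, 34)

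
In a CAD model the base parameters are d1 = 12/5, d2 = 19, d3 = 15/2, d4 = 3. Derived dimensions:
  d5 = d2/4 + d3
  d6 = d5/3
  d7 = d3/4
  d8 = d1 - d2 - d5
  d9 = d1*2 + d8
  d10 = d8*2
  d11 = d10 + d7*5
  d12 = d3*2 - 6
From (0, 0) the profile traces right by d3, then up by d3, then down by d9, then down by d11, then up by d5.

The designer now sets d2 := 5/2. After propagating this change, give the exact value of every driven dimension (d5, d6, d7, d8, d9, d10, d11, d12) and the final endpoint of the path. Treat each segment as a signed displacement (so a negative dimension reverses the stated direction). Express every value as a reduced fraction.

Apply edit: d2 := 5/2
  d5 = d2/4 + d3 = 65/8
  d6 = d5/3 = 65/24
  d7 = d3/4 = 15/8
  d8 = d1 - d2 - d5 = -329/40
  d9 = d1*2 + d8 = -137/40
  d10 = d8*2 = -329/20
  d11 = d10 + d7*5 = -283/40
  d12 = d3*2 - 6 = 9
Walk from origin (0, 0):
  seg 1: right by d3 = 15/2 → (15/2, 0)
  seg 2: up by d3 = 15/2 → (15/2, 15/2)
  seg 3: down by d9 = -137/40 → (15/2, 437/40)
  seg 4: down by d11 = -283/40 → (15/2, 18)
  seg 5: up by d5 = 65/8 → (15/2, 209/8)

d5 = 65/8
d6 = 65/24
d7 = 15/8
d8 = -329/40
d9 = -137/40
d10 = -329/20
d11 = -283/40
d12 = 9
endpoint = (15/2, 209/8)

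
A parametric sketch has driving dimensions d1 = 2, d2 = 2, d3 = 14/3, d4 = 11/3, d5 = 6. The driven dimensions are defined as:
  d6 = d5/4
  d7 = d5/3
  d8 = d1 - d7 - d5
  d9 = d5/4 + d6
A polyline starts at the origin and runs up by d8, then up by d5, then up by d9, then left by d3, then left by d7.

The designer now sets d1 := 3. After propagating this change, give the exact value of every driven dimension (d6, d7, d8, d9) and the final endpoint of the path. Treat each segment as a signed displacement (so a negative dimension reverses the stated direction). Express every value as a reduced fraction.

Apply edit: d1 := 3
  d6 = d5/4 = 3/2
  d7 = d5/3 = 2
  d8 = d1 - d7 - d5 = -5
  d9 = d5/4 + d6 = 3
Walk from origin (0, 0):
  seg 1: up by d8 = -5 → (0, -5)
  seg 2: up by d5 = 6 → (0, 1)
  seg 3: up by d9 = 3 → (0, 4)
  seg 4: left by d3 = 14/3 → (-14/3, 4)
  seg 5: left by d7 = 2 → (-20/3, 4)

d6 = 3/2
d7 = 2
d8 = -5
d9 = 3
endpoint = (-20/3, 4)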